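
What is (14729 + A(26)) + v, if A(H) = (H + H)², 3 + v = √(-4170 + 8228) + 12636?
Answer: 30066 + √4058 ≈ 30130.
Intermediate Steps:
v = 12633 + √4058 (v = -3 + (√(-4170 + 8228) + 12636) = -3 + (√4058 + 12636) = -3 + (12636 + √4058) = 12633 + √4058 ≈ 12697.)
A(H) = 4*H² (A(H) = (2*H)² = 4*H²)
(14729 + A(26)) + v = (14729 + 4*26²) + (12633 + √4058) = (14729 + 4*676) + (12633 + √4058) = (14729 + 2704) + (12633 + √4058) = 17433 + (12633 + √4058) = 30066 + √4058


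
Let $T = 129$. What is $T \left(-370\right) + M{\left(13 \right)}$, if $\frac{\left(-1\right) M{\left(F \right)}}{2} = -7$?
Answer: $-47716$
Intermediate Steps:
$M{\left(F \right)} = 14$ ($M{\left(F \right)} = \left(-2\right) \left(-7\right) = 14$)
$T \left(-370\right) + M{\left(13 \right)} = 129 \left(-370\right) + 14 = -47730 + 14 = -47716$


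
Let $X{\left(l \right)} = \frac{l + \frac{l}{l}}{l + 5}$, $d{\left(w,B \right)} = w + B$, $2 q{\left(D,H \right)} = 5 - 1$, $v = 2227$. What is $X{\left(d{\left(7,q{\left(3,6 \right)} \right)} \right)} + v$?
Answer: $\frac{15594}{7} \approx 2227.7$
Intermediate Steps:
$q{\left(D,H \right)} = 2$ ($q{\left(D,H \right)} = \frac{5 - 1}{2} = \frac{1}{2} \cdot 4 = 2$)
$d{\left(w,B \right)} = B + w$
$X{\left(l \right)} = \frac{1 + l}{5 + l}$ ($X{\left(l \right)} = \frac{l + 1}{5 + l} = \frac{1 + l}{5 + l}$)
$X{\left(d{\left(7,q{\left(3,6 \right)} \right)} \right)} + v = \frac{1 + \left(2 + 7\right)}{5 + \left(2 + 7\right)} + 2227 = \frac{1 + 9}{5 + 9} + 2227 = \frac{1}{14} \cdot 10 + 2227 = \frac{5}{7} + 2227 = \frac{15594}{7}$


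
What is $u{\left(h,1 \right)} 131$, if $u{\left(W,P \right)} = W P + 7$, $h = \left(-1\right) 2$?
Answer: $655$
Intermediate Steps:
$h = -2$
$u{\left(W,P \right)} = 7 + P W$ ($u{\left(W,P \right)} = P W + 7 = 7 + P W$)
$u{\left(h,1 \right)} 131 = \left(7 + 1 \left(-2\right)\right) 131 = \left(7 - 2\right) 131 = 5 \cdot 131 = 655$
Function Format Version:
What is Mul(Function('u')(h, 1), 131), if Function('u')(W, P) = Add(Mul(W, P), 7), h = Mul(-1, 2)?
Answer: 655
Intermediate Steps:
h = -2
Function('u')(W, P) = Add(7, Mul(P, W)) (Function('u')(W, P) = Add(Mul(P, W), 7) = Add(7, Mul(P, W)))
Mul(Function('u')(h, 1), 131) = Mul(Add(7, Mul(1, -2)), 131) = Mul(Add(7, -2), 131) = Mul(5, 131) = 655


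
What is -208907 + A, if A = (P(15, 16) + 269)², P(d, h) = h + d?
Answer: -118907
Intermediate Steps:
P(d, h) = d + h
A = 90000 (A = ((15 + 16) + 269)² = (31 + 269)² = 300² = 90000)
-208907 + A = -208907 + 90000 = -118907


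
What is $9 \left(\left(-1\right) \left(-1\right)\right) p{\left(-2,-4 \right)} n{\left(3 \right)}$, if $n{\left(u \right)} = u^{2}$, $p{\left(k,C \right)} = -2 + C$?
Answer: $-486$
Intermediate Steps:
$9 \left(\left(-1\right) \left(-1\right)\right) p{\left(-2,-4 \right)} n{\left(3 \right)} = 9 \left(\left(-1\right) \left(-1\right)\right) \left(-2 - 4\right) 3^{2} = 9 \cdot 1 \left(-6\right) 9 = 9 \left(-6\right) 9 = \left(-54\right) 9 = -486$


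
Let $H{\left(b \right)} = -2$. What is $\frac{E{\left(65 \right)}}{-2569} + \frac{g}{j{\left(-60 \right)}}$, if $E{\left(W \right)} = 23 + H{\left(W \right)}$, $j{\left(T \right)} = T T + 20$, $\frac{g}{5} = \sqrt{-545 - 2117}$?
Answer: $- \frac{3}{367} + \frac{11 i \sqrt{22}}{724} \approx -0.0081744 + 0.071263 i$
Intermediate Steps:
$g = 55 i \sqrt{22}$ ($g = 5 \sqrt{-545 - 2117} = 5 \sqrt{-2662} = 5 \cdot 11 i \sqrt{22} = 55 i \sqrt{22} \approx 257.97 i$)
$j{\left(T \right)} = 20 + T^{2}$ ($j{\left(T \right)} = T^{2} + 20 = 20 + T^{2}$)
$E{\left(W \right)} = 21$ ($E{\left(W \right)} = 23 - 2 = 21$)
$\frac{E{\left(65 \right)}}{-2569} + \frac{g}{j{\left(-60 \right)}} = \frac{21}{-2569} + \frac{55 i \sqrt{22}}{20 + \left(-60\right)^{2}} = 21 \left(- \frac{1}{2569}\right) + \frac{55 i \sqrt{22}}{20 + 3600} = - \frac{3}{367} + \frac{55 i \sqrt{22}}{3620} = - \frac{3}{367} + 55 i \sqrt{22} \cdot \frac{1}{3620} = - \frac{3}{367} + \frac{11 i \sqrt{22}}{724}$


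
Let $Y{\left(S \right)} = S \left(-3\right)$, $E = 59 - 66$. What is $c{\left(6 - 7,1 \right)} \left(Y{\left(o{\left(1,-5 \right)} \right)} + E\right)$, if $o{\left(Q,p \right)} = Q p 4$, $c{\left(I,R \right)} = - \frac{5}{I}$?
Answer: $265$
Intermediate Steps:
$o{\left(Q,p \right)} = 4 Q p$
$E = -7$
$Y{\left(S \right)} = - 3 S$
$c{\left(6 - 7,1 \right)} \left(Y{\left(o{\left(1,-5 \right)} \right)} + E\right) = - \frac{5}{6 - 7} \left(- 3 \cdot 4 \cdot 1 \left(-5\right) - 7\right) = - \frac{5}{6 - 7} \left(\left(-3\right) \left(-20\right) - 7\right) = - \frac{5}{-1} \left(60 - 7\right) = \left(-5\right) \left(-1\right) 53 = 5 \cdot 53 = 265$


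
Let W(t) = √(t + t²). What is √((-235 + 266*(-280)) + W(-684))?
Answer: √(-74715 + 6*√12977) ≈ 272.09*I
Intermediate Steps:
√((-235 + 266*(-280)) + W(-684)) = √((-235 + 266*(-280)) + √(-684*(1 - 684))) = √((-235 - 74480) + √(-684*(-683))) = √(-74715 + √467172) = √(-74715 + 6*√12977)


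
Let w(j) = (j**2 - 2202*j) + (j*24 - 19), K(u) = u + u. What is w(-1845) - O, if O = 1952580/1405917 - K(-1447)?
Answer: 3477076719698/468639 ≈ 7.4195e+6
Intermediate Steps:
K(u) = 2*u
w(j) = -19 + j**2 - 2178*j (w(j) = (j**2 - 2202*j) + (24*j - 19) = (j**2 - 2202*j) + (-19 + 24*j) = -19 + j**2 - 2178*j)
O = 1356892126/468639 (O = 1952580/1405917 - 2*(-1447) = 1952580*(1/1405917) - 1*(-2894) = 650860/468639 + 2894 = 1356892126/468639 ≈ 2895.4)
w(-1845) - O = (-19 + (-1845)**2 - 2178*(-1845)) - 1*1356892126/468639 = (-19 + 3404025 + 4018410) - 1356892126/468639 = 7422416 - 1356892126/468639 = 3477076719698/468639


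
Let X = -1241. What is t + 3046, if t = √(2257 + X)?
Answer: 3046 + 2*√254 ≈ 3077.9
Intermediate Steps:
t = 2*√254 (t = √(2257 - 1241) = √1016 = 2*√254 ≈ 31.875)
t + 3046 = 2*√254 + 3046 = 3046 + 2*√254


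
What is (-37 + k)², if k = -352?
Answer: 151321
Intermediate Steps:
(-37 + k)² = (-37 - 352)² = (-389)² = 151321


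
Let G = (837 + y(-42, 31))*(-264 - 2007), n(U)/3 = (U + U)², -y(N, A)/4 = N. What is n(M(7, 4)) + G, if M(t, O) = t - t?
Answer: -2282355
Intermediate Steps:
y(N, A) = -4*N
M(t, O) = 0
n(U) = 12*U² (n(U) = 3*(U + U)² = 3*(2*U)² = 3*(4*U²) = 12*U²)
G = -2282355 (G = (837 - 4*(-42))*(-264 - 2007) = (837 + 168)*(-2271) = 1005*(-2271) = -2282355)
n(M(7, 4)) + G = 12*0² - 2282355 = 12*0 - 2282355 = 0 - 2282355 = -2282355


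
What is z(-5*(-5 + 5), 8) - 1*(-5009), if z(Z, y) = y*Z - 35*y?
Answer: 4729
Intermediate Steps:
z(Z, y) = -35*y + Z*y (z(Z, y) = Z*y - 35*y = -35*y + Z*y)
z(-5*(-5 + 5), 8) - 1*(-5009) = 8*(-35 - 5*(-5 + 5)) - 1*(-5009) = 8*(-35 - 5*0) + 5009 = 8*(-35 + 0) + 5009 = 8*(-35) + 5009 = -280 + 5009 = 4729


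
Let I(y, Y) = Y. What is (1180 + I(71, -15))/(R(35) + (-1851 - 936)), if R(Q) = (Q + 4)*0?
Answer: -1165/2787 ≈ -0.41801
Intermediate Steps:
R(Q) = 0 (R(Q) = (4 + Q)*0 = 0)
(1180 + I(71, -15))/(R(35) + (-1851 - 936)) = (1180 - 15)/(0 + (-1851 - 936)) = 1165/(0 - 2787) = 1165/(-2787) = 1165*(-1/2787) = -1165/2787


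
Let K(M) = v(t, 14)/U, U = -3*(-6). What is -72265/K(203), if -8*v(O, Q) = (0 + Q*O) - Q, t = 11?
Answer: 520308/7 ≈ 74330.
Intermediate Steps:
U = 18
v(O, Q) = Q/8 - O*Q/8 (v(O, Q) = -((0 + Q*O) - Q)/8 = -((0 + O*Q) - Q)/8 = -(O*Q - Q)/8 = -(-Q + O*Q)/8 = Q/8 - O*Q/8)
K(M) = -35/36 (K(M) = ((1/8)*14*(1 - 1*11))/18 = ((1/8)*14*(1 - 11))*(1/18) = ((1/8)*14*(-10))*(1/18) = -35/2*1/18 = -35/36)
-72265/K(203) = -72265/(-35/36) = -72265*(-36/35) = 520308/7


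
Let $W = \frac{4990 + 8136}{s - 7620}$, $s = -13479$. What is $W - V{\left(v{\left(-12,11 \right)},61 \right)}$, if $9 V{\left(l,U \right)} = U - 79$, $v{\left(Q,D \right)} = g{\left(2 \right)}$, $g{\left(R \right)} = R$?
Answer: $\frac{29072}{21099} \approx 1.3779$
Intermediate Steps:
$v{\left(Q,D \right)} = 2$
$W = - \frac{13126}{21099}$ ($W = \frac{4990 + 8136}{-13479 - 7620} = \frac{13126}{-21099} = 13126 \left(- \frac{1}{21099}\right) = - \frac{13126}{21099} \approx -0.62212$)
$V{\left(l,U \right)} = - \frac{79}{9} + \frac{U}{9}$ ($V{\left(l,U \right)} = \frac{U - 79}{9} = \frac{-79 + U}{9} = - \frac{79}{9} + \frac{U}{9}$)
$W - V{\left(v{\left(-12,11 \right)},61 \right)} = - \frac{13126}{21099} - \left(- \frac{79}{9} + \frac{1}{9} \cdot 61\right) = - \frac{13126}{21099} - \left(- \frac{79}{9} + \frac{61}{9}\right) = - \frac{13126}{21099} - -2 = - \frac{13126}{21099} + 2 = \frac{29072}{21099}$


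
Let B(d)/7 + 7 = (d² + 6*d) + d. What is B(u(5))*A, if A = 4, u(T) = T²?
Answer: 22204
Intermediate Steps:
B(d) = -49 + 7*d² + 49*d (B(d) = -49 + 7*((d² + 6*d) + d) = -49 + 7*(d² + 7*d) = -49 + (7*d² + 49*d) = -49 + 7*d² + 49*d)
B(u(5))*A = (-49 + 7*(5²)² + 49*5²)*4 = (-49 + 7*25² + 49*25)*4 = (-49 + 7*625 + 1225)*4 = (-49 + 4375 + 1225)*4 = 5551*4 = 22204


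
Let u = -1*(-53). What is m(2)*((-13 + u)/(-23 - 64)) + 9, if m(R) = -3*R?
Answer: 341/29 ≈ 11.759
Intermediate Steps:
u = 53
m(2)*((-13 + u)/(-23 - 64)) + 9 = (-3*2)*((-13 + 53)/(-23 - 64)) + 9 = -240/(-87) + 9 = -240*(-1)/87 + 9 = -6*(-40/87) + 9 = 80/29 + 9 = 341/29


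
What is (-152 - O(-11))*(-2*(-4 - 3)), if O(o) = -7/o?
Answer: -23506/11 ≈ -2136.9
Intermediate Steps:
(-152 - O(-11))*(-2*(-4 - 3)) = (-152 - (-7)/(-11))*(-2*(-4 - 3)) = (-152 - (-7)*(-1)/11)*(-2*(-7)) = (-152 - 1*7/11)*14 = (-152 - 7/11)*14 = -1679/11*14 = -23506/11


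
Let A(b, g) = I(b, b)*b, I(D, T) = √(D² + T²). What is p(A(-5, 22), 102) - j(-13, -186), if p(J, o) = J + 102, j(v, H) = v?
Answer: 115 - 25*√2 ≈ 79.645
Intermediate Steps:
A(b, g) = b*√2*√(b²) (A(b, g) = √(b² + b²)*b = √(2*b²)*b = (√2*√(b²))*b = b*√2*√(b²))
p(J, o) = 102 + J
p(A(-5, 22), 102) - j(-13, -186) = (102 - 5*√2*√((-5)²)) - 1*(-13) = (102 - 5*√2*√25) + 13 = (102 - 5*√2*5) + 13 = (102 - 25*√2) + 13 = 115 - 25*√2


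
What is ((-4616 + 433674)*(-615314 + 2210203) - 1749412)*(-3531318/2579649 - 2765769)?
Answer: -1627424459356757960274950/859883 ≈ -1.8926e+18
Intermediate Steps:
((-4616 + 433674)*(-615314 + 2210203) - 1749412)*(-3531318/2579649 - 2765769) = (429058*1594889 - 1749412)*(-3531318*1/2579649 - 2765769) = (684299884562 - 1749412)*(-1177106/859883 - 2765769) = 684298135150*(-2378238922133/859883) = -1627424459356757960274950/859883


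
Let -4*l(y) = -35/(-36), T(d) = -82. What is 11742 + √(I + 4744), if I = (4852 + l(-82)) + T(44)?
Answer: 11742 + √1369981/12 ≈ 11840.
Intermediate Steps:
l(y) = -35/144 (l(y) = -(-35)/(4*(-36)) = -(-35)*(-1)/(4*36) = -¼*35/36 = -35/144)
I = 686845/144 (I = (4852 - 35/144) - 82 = 698653/144 - 82 = 686845/144 ≈ 4769.8)
11742 + √(I + 4744) = 11742 + √(686845/144 + 4744) = 11742 + √(1369981/144) = 11742 + √1369981/12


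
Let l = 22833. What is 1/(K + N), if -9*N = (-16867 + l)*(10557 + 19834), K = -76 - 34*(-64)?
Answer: -9/181293806 ≈ -4.9643e-8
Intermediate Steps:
K = 2100 (K = -76 + 2176 = 2100)
N = -181312706/9 (N = -(-16867 + 22833)*(10557 + 19834)/9 = -5966*30391/9 = -⅑*181312706 = -181312706/9 ≈ -2.0146e+7)
1/(K + N) = 1/(2100 - 181312706/9) = 1/(-181293806/9) = -9/181293806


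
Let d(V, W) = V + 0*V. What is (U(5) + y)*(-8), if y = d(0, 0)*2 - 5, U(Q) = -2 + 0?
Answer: 56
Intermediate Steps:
d(V, W) = V (d(V, W) = V + 0 = V)
U(Q) = -2
y = -5 (y = 0*2 - 5 = 0 - 5 = -5)
(U(5) + y)*(-8) = (-2 - 5)*(-8) = -7*(-8) = 56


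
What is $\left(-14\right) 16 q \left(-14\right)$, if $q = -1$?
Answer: $-3136$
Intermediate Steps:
$\left(-14\right) 16 q \left(-14\right) = \left(-14\right) 16 \left(\left(-1\right) \left(-14\right)\right) = \left(-224\right) 14 = -3136$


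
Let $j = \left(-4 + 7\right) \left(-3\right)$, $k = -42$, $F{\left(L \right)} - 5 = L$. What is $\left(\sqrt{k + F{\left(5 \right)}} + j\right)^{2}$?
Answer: $49 - 72 i \sqrt{2} \approx 49.0 - 101.82 i$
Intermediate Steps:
$F{\left(L \right)} = 5 + L$
$j = -9$ ($j = 3 \left(-3\right) = -9$)
$\left(\sqrt{k + F{\left(5 \right)}} + j\right)^{2} = \left(\sqrt{-42 + \left(5 + 5\right)} - 9\right)^{2} = \left(\sqrt{-42 + 10} - 9\right)^{2} = \left(\sqrt{-32} - 9\right)^{2} = \left(4 i \sqrt{2} - 9\right)^{2} = \left(-9 + 4 i \sqrt{2}\right)^{2}$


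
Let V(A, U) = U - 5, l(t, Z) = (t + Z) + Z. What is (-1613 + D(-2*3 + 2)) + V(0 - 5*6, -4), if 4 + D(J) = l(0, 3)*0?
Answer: -1626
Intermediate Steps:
l(t, Z) = t + 2*Z (l(t, Z) = (Z + t) + Z = t + 2*Z)
D(J) = -4 (D(J) = -4 + (0 + 2*3)*0 = -4 + (0 + 6)*0 = -4 + 6*0 = -4 + 0 = -4)
V(A, U) = -5 + U
(-1613 + D(-2*3 + 2)) + V(0 - 5*6, -4) = (-1613 - 4) + (-5 - 4) = -1617 - 9 = -1626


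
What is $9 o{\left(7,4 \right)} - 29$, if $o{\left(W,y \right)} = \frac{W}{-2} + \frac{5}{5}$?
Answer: $- \frac{103}{2} \approx -51.5$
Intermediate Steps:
$o{\left(W,y \right)} = 1 - \frac{W}{2}$ ($o{\left(W,y \right)} = W \left(- \frac{1}{2}\right) + 5 \cdot \frac{1}{5} = - \frac{W}{2} + 1 = 1 - \frac{W}{2}$)
$9 o{\left(7,4 \right)} - 29 = 9 \left(1 - \frac{7}{2}\right) - 29 = 9 \left(- \frac{5}{2}\right) - 29 = - \frac{45}{2} - 29 = - \frac{103}{2}$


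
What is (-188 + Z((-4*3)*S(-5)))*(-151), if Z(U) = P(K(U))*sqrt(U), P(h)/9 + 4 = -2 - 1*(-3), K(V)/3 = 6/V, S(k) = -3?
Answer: 52850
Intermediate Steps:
K(V) = 18/V (K(V) = 3*(6/V) = 18/V)
P(h) = -27 (P(h) = -36 + 9*(-2 - 1*(-3)) = -36 + 9*(-2 + 3) = -36 + 9*1 = -36 + 9 = -27)
Z(U) = -27*sqrt(U)
(-188 + Z((-4*3)*S(-5)))*(-151) = (-188 - 27*sqrt(-4*3*(-3)))*(-151) = (-188 - 27*sqrt(-12*(-3)))*(-151) = (-188 - 27*sqrt(36))*(-151) = (-188 - 27*6)*(-151) = (-188 - 162)*(-151) = -350*(-151) = 52850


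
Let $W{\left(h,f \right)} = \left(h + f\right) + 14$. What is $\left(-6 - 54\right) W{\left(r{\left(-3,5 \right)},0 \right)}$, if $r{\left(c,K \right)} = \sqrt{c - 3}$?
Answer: $-840 - 60 i \sqrt{6} \approx -840.0 - 146.97 i$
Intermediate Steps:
$r{\left(c,K \right)} = \sqrt{-3 + c}$
$W{\left(h,f \right)} = 14 + f + h$ ($W{\left(h,f \right)} = \left(f + h\right) + 14 = 14 + f + h$)
$\left(-6 - 54\right) W{\left(r{\left(-3,5 \right)},0 \right)} = \left(-6 - 54\right) \left(14 + 0 + \sqrt{-3 - 3}\right) = \left(-6 - 54\right) \left(14 + 0 + \sqrt{-6}\right) = - 60 \left(14 + 0 + i \sqrt{6}\right) = - 60 \left(14 + i \sqrt{6}\right) = -840 - 60 i \sqrt{6}$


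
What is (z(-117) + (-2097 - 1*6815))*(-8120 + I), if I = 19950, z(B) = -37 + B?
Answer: -107250780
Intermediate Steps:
(z(-117) + (-2097 - 1*6815))*(-8120 + I) = ((-37 - 117) + (-2097 - 1*6815))*(-8120 + 19950) = (-154 + (-2097 - 6815))*11830 = (-154 - 8912)*11830 = -9066*11830 = -107250780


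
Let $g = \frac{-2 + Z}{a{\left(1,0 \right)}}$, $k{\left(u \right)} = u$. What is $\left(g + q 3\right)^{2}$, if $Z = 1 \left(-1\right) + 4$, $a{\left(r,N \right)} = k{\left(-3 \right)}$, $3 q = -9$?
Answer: $\frac{784}{9} \approx 87.111$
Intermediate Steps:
$q = -3$ ($q = \frac{1}{3} \left(-9\right) = -3$)
$a{\left(r,N \right)} = -3$
$Z = 3$ ($Z = -1 + 4 = 3$)
$g = - \frac{1}{3}$ ($g = \frac{-2 + 3}{-3} = 1 \left(- \frac{1}{3}\right) = - \frac{1}{3} \approx -0.33333$)
$\left(g + q 3\right)^{2} = \left(- \frac{1}{3} - 9\right)^{2} = \left(- \frac{28}{3}\right)^{2} = \frac{784}{9}$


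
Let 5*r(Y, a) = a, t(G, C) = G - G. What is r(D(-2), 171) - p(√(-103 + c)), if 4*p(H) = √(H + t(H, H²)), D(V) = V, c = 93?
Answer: 171/5 - 10^(¼)*√I/4 ≈ 33.886 - 0.31436*I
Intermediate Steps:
t(G, C) = 0
r(Y, a) = a/5
p(H) = √H/4 (p(H) = √(H + 0)/4 = √H/4)
r(D(-2), 171) - p(√(-103 + c)) = (⅕)*171 - √(√(-103 + 93))/4 = 171/5 - √(√(-10))/4 = 171/5 - √(I*√10)/4 = 171/5 - 10^(¼)*√I/4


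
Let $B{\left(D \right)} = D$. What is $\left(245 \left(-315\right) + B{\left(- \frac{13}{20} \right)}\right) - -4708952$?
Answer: $\frac{92635527}{20} \approx 4.6318 \cdot 10^{6}$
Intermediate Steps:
$\left(245 \left(-315\right) + B{\left(- \frac{13}{20} \right)}\right) - -4708952 = \left(245 \left(-315\right) - \frac{13}{20}\right) - -4708952 = \left(-77175 - \frac{13}{20}\right) + 4708952 = - \frac{1543513}{20} + 4708952 = \frac{92635527}{20}$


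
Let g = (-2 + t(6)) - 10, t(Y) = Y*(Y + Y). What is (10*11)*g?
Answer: 6600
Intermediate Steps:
t(Y) = 2*Y² (t(Y) = Y*(2*Y) = 2*Y²)
g = 60 (g = (-2 + 2*6²) - 10 = (-2 + 2*36) - 10 = (-2 + 72) - 10 = 70 - 10 = 60)
(10*11)*g = (10*11)*60 = 110*60 = 6600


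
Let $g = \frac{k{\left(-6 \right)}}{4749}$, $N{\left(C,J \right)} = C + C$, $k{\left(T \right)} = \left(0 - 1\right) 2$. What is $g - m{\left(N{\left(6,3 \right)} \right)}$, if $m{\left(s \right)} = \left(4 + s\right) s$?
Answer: $- \frac{911810}{4749} \approx -192.0$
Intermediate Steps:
$k{\left(T \right)} = -2$ ($k{\left(T \right)} = \left(-1\right) 2 = -2$)
$N{\left(C,J \right)} = 2 C$
$m{\left(s \right)} = s \left(4 + s\right)$
$g = - \frac{2}{4749} \approx -0.00042114$
$g - m{\left(N{\left(6,3 \right)} \right)} = - \frac{2}{4749} - 2 \cdot 6 \left(4 + 2 \cdot 6\right) = - \frac{2}{4749} - 12 \left(4 + 12\right) = - \frac{2}{4749} - 12 \cdot 16 = - \frac{2}{4749} - 192 = - \frac{911810}{4749}$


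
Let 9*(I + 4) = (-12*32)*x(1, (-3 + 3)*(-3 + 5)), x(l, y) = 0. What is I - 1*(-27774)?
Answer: 27770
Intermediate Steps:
I = -4 (I = -4 + (-12*32*0)/9 = -4 + (-384*0)/9 = -4 + (⅑)*0 = -4 + 0 = -4)
I - 1*(-27774) = -4 - 1*(-27774) = -4 + 27774 = 27770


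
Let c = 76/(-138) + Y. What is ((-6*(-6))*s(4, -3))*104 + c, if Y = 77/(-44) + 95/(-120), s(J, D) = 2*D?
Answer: -4133945/184 ≈ -22467.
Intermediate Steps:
Y = -61/24 (Y = 77*(-1/44) + 95*(-1/120) = -7/4 - 19/24 = -61/24 ≈ -2.5417)
c = -569/184 (c = 76/(-138) - 61/24 = 76*(-1/138) - 61/24 = -38/69 - 61/24 = -569/184 ≈ -3.0924)
((-6*(-6))*s(4, -3))*104 + c = ((-6*(-6))*(2*(-3)))*104 - 569/184 = (36*(-6))*104 - 569/184 = -216*104 - 569/184 = -22464 - 569/184 = -4133945/184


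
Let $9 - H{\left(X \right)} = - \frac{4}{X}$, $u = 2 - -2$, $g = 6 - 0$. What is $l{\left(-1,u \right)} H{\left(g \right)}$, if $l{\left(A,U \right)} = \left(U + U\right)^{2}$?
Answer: $\frac{1856}{3} \approx 618.67$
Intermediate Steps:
$g = 6$ ($g = 6 + 0 = 6$)
$u = 4$ ($u = 2 + 2 = 4$)
$l{\left(A,U \right)} = 4 U^{2}$ ($l{\left(A,U \right)} = \left(2 U\right)^{2} = 4 U^{2}$)
$H{\left(X \right)} = 9 + \frac{4}{X}$ ($H{\left(X \right)} = 9 - - \frac{4}{X} = 9 + \frac{4}{X}$)
$l{\left(-1,u \right)} H{\left(g \right)} = 4 \cdot 4^{2} \left(9 + \frac{4}{6}\right) = 4 \cdot 16 \left(9 + 4 \cdot \frac{1}{6}\right) = 64 \left(9 + \frac{2}{3}\right) = 64 \cdot \frac{29}{3} = \frac{1856}{3}$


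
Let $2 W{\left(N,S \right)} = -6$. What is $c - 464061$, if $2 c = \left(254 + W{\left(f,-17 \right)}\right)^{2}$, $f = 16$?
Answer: $- \frac{865121}{2} \approx -4.3256 \cdot 10^{5}$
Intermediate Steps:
$W{\left(N,S \right)} = -3$ ($W{\left(N,S \right)} = \frac{1}{2} \left(-6\right) = -3$)
$c = \frac{63001}{2}$ ($c = \frac{\left(254 - 3\right)^{2}}{2} = \frac{251^{2}}{2} = \frac{1}{2} \cdot 63001 = \frac{63001}{2} \approx 31501.0$)
$c - 464061 = \frac{63001}{2} - 464061 = - \frac{865121}{2}$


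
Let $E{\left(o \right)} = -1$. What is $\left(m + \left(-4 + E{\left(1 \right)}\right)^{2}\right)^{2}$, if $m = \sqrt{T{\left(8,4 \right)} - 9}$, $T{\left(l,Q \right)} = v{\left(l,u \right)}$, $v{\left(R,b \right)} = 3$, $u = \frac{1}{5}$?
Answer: $\left(25 + i \sqrt{6}\right)^{2} \approx 619.0 + 122.47 i$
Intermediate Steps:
$u = \frac{1}{5} \approx 0.2$
$T{\left(l,Q \right)} = 3$
$m = i \sqrt{6}$ ($m = \sqrt{3 - 9} = \sqrt{-6} = i \sqrt{6} \approx 2.4495 i$)
$\left(m + \left(-4 + E{\left(1 \right)}\right)^{2}\right)^{2} = \left(i \sqrt{6} + \left(-4 - 1\right)^{2}\right)^{2} = \left(i \sqrt{6} + \left(-5\right)^{2}\right)^{2} = \left(i \sqrt{6} + 25\right)^{2} = \left(25 + i \sqrt{6}\right)^{2}$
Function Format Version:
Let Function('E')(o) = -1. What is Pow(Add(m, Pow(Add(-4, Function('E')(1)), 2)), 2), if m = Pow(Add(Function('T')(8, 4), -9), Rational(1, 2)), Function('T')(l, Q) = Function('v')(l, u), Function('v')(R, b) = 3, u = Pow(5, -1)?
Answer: Pow(Add(25, Mul(I, Pow(6, Rational(1, 2)))), 2) ≈ Add(619.00, Mul(122.47, I))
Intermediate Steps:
u = Rational(1, 5) ≈ 0.20000
Function('T')(l, Q) = 3
m = Mul(I, Pow(6, Rational(1, 2))) (m = Pow(Add(3, -9), Rational(1, 2)) = Pow(-6, Rational(1, 2)) = Mul(I, Pow(6, Rational(1, 2))) ≈ Mul(2.4495, I))
Pow(Add(m, Pow(Add(-4, Function('E')(1)), 2)), 2) = Pow(Add(Mul(I, Pow(6, Rational(1, 2))), Pow(Add(-4, -1), 2)), 2) = Pow(Add(Mul(I, Pow(6, Rational(1, 2))), Pow(-5, 2)), 2) = Pow(Add(Mul(I, Pow(6, Rational(1, 2))), 25), 2) = Pow(Add(25, Mul(I, Pow(6, Rational(1, 2)))), 2)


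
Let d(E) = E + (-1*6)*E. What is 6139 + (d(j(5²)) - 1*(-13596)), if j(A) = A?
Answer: 19610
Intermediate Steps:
d(E) = -5*E (d(E) = E - 6*E = -5*E)
6139 + (d(j(5²)) - 1*(-13596)) = 6139 + (-5*5² - 1*(-13596)) = 6139 + (-5*25 + 13596) = 6139 + (-125 + 13596) = 6139 + 13471 = 19610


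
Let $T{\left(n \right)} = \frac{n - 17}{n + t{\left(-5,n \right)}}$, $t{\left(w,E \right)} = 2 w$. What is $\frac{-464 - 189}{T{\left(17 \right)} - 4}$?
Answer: $\frac{653}{4} \approx 163.25$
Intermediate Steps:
$T{\left(n \right)} = \frac{-17 + n}{-10 + n}$ ($T{\left(n \right)} = \frac{n - 17}{n + 2 \left(-5\right)} = \frac{-17 + n}{n - 10} = \frac{-17 + n}{-10 + n}$)
$\frac{-464 - 189}{T{\left(17 \right)} - 4} = \frac{-464 - 189}{\frac{-17 + 17}{-10 + 17} - 4} = - \frac{653}{\frac{1}{7} \cdot 0 - 4} = - \frac{653}{0 - 4} = - \frac{653}{-4} = \left(-653\right) \left(- \frac{1}{4}\right) = \frac{653}{4}$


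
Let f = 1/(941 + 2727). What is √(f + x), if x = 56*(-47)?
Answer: 5*I*√354115139/1834 ≈ 51.303*I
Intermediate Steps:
x = -2632
f = 1/3668 ≈ 0.00027263
√(f + x) = √(1/3668 - 2632) = √(-9654175/3668) = 5*I*√354115139/1834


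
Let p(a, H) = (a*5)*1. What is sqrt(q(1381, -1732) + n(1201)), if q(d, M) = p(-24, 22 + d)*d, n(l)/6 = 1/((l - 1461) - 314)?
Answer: 3*I*sqrt(1516687949)/287 ≈ 407.09*I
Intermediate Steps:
n(l) = 6/(-1775 + l) (n(l) = 6/((l - 1461) - 314) = 6/((-1461 + l) - 314) = 6/(-1775 + l))
p(a, H) = 5*a (p(a, H) = (5*a)*1 = 5*a)
q(d, M) = -120*d (q(d, M) = (5*(-24))*d = -120*d)
sqrt(q(1381, -1732) + n(1201)) = sqrt(-120*1381 + 6/(-1775 + 1201)) = sqrt(-165720 + 6/(-574)) = sqrt(-165720 + 6*(-1/574)) = sqrt(-165720 - 3/287) = sqrt(-47561643/287) = 3*I*sqrt(1516687949)/287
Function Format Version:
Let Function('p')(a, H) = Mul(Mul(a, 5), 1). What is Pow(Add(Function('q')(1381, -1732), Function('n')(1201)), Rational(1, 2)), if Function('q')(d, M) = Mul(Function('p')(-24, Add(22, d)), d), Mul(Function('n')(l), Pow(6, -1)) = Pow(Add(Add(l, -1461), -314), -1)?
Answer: Mul(Rational(3, 287), I, Pow(1516687949, Rational(1, 2))) ≈ Mul(407.09, I)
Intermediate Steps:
Function('n')(l) = Mul(6, Pow(Add(-1775, l), -1)) (Function('n')(l) = Mul(6, Pow(Add(Add(l, -1461), -314), -1)) = Mul(6, Pow(Add(Add(-1461, l), -314), -1)) = Mul(6, Pow(Add(-1775, l), -1)))
Function('p')(a, H) = Mul(5, a) (Function('p')(a, H) = Mul(Mul(5, a), 1) = Mul(5, a))
Function('q')(d, M) = Mul(-120, d) (Function('q')(d, M) = Mul(Mul(5, -24), d) = Mul(-120, d))
Pow(Add(Function('q')(1381, -1732), Function('n')(1201)), Rational(1, 2)) = Pow(Add(Mul(-120, 1381), Mul(6, Pow(Add(-1775, 1201), -1))), Rational(1, 2)) = Pow(Add(-165720, Mul(6, Pow(-574, -1))), Rational(1, 2)) = Pow(Add(-165720, Mul(6, Rational(-1, 574))), Rational(1, 2)) = Pow(Add(-165720, Rational(-3, 287)), Rational(1, 2)) = Pow(Rational(-47561643, 287), Rational(1, 2)) = Mul(Rational(3, 287), I, Pow(1516687949, Rational(1, 2)))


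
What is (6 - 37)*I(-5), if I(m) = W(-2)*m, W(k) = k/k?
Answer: 155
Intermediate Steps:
W(k) = 1
I(m) = m (I(m) = 1*m = m)
(6 - 37)*I(-5) = (6 - 37)*(-5) = -31*(-5) = 155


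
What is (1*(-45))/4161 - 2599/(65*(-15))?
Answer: 3590188/1352325 ≈ 2.6548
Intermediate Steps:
(1*(-45))/4161 - 2599/(65*(-15)) = -45*1/4161 - 2599/(-975) = -15/1387 - 2599*(-1/975) = -15/1387 + 2599/975 = 3590188/1352325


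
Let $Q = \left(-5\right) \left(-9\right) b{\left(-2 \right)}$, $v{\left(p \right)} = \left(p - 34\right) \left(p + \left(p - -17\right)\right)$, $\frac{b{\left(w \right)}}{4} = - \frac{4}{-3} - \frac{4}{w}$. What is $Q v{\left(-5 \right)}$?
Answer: $-163800$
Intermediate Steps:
$b{\left(w \right)} = \frac{16}{3} - \frac{16}{w}$ ($b{\left(w \right)} = 4 \left(- \frac{4}{-3} - \frac{4}{w}\right) = 4 \left(\left(-4\right) \left(- \frac{1}{3}\right) - \frac{4}{w}\right) = 4 \left(\frac{4}{3} - \frac{4}{w}\right) = \frac{16}{3} - \frac{16}{w}$)
$v{\left(p \right)} = \left(-34 + p\right) \left(17 + 2 p\right)$ ($v{\left(p \right)} = \left(-34 + p\right) \left(p + \left(p + 17\right)\right) = \left(-34 + p\right) \left(p + \left(17 + p\right)\right) = \left(-34 + p\right) \left(17 + 2 p\right)$)
$Q = 600$ ($Q = \left(-5\right) \left(-9\right) \left(\frac{16}{3} - \frac{16}{-2}\right) = 45 \left(\frac{16}{3} - -8\right) = 45 \left(\frac{16}{3} + 8\right) = 45 \cdot \frac{40}{3} = 600$)
$Q v{\left(-5 \right)} = 600 \left(-578 - -255 + 2 \left(-5\right)^{2}\right) = 600 \left(-578 + 255 + 2 \cdot 25\right) = 600 \left(-578 + 255 + 50\right) = 600 \left(-273\right) = -163800$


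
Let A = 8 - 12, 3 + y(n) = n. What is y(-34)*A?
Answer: 148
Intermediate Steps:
y(n) = -3 + n
A = -4
y(-34)*A = (-3 - 34)*(-4) = -37*(-4) = 148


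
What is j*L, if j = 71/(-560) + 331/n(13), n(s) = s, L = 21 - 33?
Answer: -553311/1820 ≈ -304.02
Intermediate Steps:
L = -12
j = 184437/7280 (j = 71/(-560) + 331/13 = 71*(-1/560) + 331*(1/13) = -71/560 + 331/13 = 184437/7280 ≈ 25.335)
j*L = (184437/7280)*(-12) = -553311/1820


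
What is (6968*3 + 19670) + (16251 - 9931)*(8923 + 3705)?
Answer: 79849534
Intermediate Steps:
(6968*3 + 19670) + (16251 - 9931)*(8923 + 3705) = (20904 + 19670) + 6320*12628 = 40574 + 79808960 = 79849534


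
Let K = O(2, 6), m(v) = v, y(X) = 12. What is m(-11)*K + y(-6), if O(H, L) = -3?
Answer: 45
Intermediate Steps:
K = -3
m(-11)*K + y(-6) = -11*(-3) + 12 = 33 + 12 = 45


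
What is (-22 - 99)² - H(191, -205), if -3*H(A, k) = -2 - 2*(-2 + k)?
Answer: 44335/3 ≈ 14778.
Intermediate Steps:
H(A, k) = -⅔ + 2*k/3 (H(A, k) = -(-2 - 2*(-2 + k))/3 = -(-2 + (4 - 2*k))/3 = -(2 - 2*k)/3 = -⅔ + 2*k/3)
(-22 - 99)² - H(191, -205) = (-22 - 99)² - (-⅔ + (⅔)*(-205)) = (-121)² - (-⅔ - 410/3) = 14641 - 1*(-412/3) = 14641 + 412/3 = 44335/3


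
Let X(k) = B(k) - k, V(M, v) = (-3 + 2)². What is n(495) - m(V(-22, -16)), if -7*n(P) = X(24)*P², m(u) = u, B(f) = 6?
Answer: 4410443/7 ≈ 6.3006e+5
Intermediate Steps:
V(M, v) = 1 (V(M, v) = (-1)² = 1)
X(k) = 6 - k
n(P) = 18*P²/7 (n(P) = -(6 - 1*24)*P²/7 = -(6 - 24)*P²/7 = -(-18)*P²/7 = 18*P²/7)
n(495) - m(V(-22, -16)) = (18/7)*495² - 1*1 = (18/7)*245025 - 1 = 4410450/7 - 1 = 4410443/7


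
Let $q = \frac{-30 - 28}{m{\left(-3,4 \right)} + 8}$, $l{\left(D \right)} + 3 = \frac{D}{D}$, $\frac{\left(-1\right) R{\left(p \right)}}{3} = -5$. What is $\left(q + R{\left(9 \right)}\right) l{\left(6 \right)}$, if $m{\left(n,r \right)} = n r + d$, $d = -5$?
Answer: $- \frac{386}{9} \approx -42.889$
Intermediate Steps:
$R{\left(p \right)} = 15$ ($R{\left(p \right)} = \left(-3\right) \left(-5\right) = 15$)
$m{\left(n,r \right)} = -5 + n r$ ($m{\left(n,r \right)} = n r - 5 = -5 + n r$)
$l{\left(D \right)} = -2$ ($l{\left(D \right)} = -3 + \frac{D}{D} = -3 + 1 = -2$)
$q = \frac{58}{9}$ ($q = \frac{-30 - 28}{\left(-5 - 12\right) + 8} = - \frac{58}{\left(-5 - 12\right) + 8} = - \frac{58}{-17 + 8} = - \frac{58}{-9} = \left(-58\right) \left(- \frac{1}{9}\right) = \frac{58}{9} \approx 6.4444$)
$\left(q + R{\left(9 \right)}\right) l{\left(6 \right)} = \left(\frac{58}{9} + 15\right) \left(-2\right) = \frac{193}{9} \left(-2\right) = - \frac{386}{9}$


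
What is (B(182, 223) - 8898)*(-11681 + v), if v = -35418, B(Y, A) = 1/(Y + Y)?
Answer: 11734429633/28 ≈ 4.1909e+8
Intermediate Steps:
B(Y, A) = 1/(2*Y)
(B(182, 223) - 8898)*(-11681 + v) = ((½)/182 - 8898)*(-11681 - 35418) = ((½)*(1/182) - 8898)*(-47099) = (1/364 - 8898)*(-47099) = -3238871/364*(-47099) = 11734429633/28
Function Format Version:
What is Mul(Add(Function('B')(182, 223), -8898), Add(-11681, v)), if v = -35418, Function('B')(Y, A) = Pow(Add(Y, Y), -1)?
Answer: Rational(11734429633, 28) ≈ 4.1909e+8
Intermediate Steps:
Function('B')(Y, A) = Mul(Rational(1, 2), Pow(Y, -1)) (Function('B')(Y, A) = Pow(Mul(2, Y), -1) = Mul(Rational(1, 2), Pow(Y, -1)))
Mul(Add(Function('B')(182, 223), -8898), Add(-11681, v)) = Mul(Add(Mul(Rational(1, 2), Pow(182, -1)), -8898), Add(-11681, -35418)) = Mul(Add(Mul(Rational(1, 2), Rational(1, 182)), -8898), -47099) = Mul(Add(Rational(1, 364), -8898), -47099) = Mul(Rational(-3238871, 364), -47099) = Rational(11734429633, 28)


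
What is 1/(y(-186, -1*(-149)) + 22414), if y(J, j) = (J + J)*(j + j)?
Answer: -1/88442 ≈ -1.1307e-5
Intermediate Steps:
y(J, j) = 4*J*j (y(J, j) = (2*J)*(2*j) = 4*J*j)
1/(y(-186, -1*(-149)) + 22414) = 1/(4*(-186)*(-1*(-149)) + 22414) = 1/(4*(-186)*149 + 22414) = 1/(-110856 + 22414) = 1/(-88442) = -1/88442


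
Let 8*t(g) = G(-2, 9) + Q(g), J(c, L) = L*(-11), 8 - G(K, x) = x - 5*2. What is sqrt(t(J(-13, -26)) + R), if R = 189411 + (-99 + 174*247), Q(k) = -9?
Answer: 3*sqrt(25810) ≈ 481.96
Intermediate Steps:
G(K, x) = 18 - x (G(K, x) = 8 - (x - 5*2) = 8 - (x - 10) = 8 - (-10 + x) = 8 + (10 - x) = 18 - x)
J(c, L) = -11*L
R = 232290 (R = 189411 + (-99 + 42978) = 189411 + 42879 = 232290)
t(g) = 0 (t(g) = ((18 - 1*9) - 9)/8 = ((18 - 9) - 9)/8 = (9 - 9)/8 = (1/8)*0 = 0)
sqrt(t(J(-13, -26)) + R) = sqrt(0 + 232290) = sqrt(232290) = 3*sqrt(25810)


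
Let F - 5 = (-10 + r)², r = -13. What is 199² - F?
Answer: 39067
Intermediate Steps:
F = 534 (F = 5 + (-10 - 13)² = 5 + (-23)² = 5 + 529 = 534)
199² - F = 199² - 1*534 = 39601 - 534 = 39067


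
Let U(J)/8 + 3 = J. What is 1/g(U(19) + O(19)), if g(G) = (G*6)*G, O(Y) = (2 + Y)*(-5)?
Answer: 1/3174 ≈ 0.00031506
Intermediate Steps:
O(Y) = -10 - 5*Y
U(J) = -24 + 8*J
g(G) = 6*G**2 (g(G) = (6*G)*G = 6*G**2)
1/g(U(19) + O(19)) = 1/(6*((-24 + 8*19) + (-10 - 5*19))**2) = 1/(6*((-24 + 152) + (-10 - 95))**2) = 1/(6*(128 - 105)**2) = 1/(6*23**2) = 1/(6*529) = 1/3174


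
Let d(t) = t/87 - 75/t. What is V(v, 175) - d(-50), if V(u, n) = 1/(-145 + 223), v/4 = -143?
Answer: -344/377 ≈ -0.91247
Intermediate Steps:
d(t) = -75/t + t/87 (d(t) = t*(1/87) - 75/t = t/87 - 75/t = -75/t + t/87)
v = -572 (v = 4*(-143) = -572)
V(u, n) = 1/78
V(v, 175) - d(-50) = 1/78 - (-75/(-50) + (1/87)*(-50)) = 1/78 - (-75*(-1/50) - 50/87) = 1/78 - (3/2 - 50/87) = 1/78 - 1*161/174 = 1/78 - 161/174 = -344/377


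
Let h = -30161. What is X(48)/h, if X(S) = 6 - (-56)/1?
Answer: -62/30161 ≈ -0.0020556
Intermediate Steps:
X(S) = 62 (X(S) = 6 - (-56) = 6 - 7*(-8) = 6 + 56 = 62)
X(48)/h = 62/(-30161) = 62*(-1/30161) = -62/30161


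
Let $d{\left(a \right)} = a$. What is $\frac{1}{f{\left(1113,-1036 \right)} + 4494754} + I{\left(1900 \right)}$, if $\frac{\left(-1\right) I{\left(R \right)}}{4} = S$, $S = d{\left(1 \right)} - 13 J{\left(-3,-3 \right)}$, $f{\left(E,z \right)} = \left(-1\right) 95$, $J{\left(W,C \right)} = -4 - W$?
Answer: $- \frac{251700903}{4494659} \approx -56.0$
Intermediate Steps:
$f{\left(E,z \right)} = -95$
$S = 14$ ($S = 1 - 13 \left(-4 - -3\right) = 1 - 13 \left(-4 + 3\right) = 1 - -13 = 1 + 13 = 14$)
$I{\left(R \right)} = -56$ ($I{\left(R \right)} = \left(-4\right) 14 = -56$)
$\frac{1}{f{\left(1113,-1036 \right)} + 4494754} + I{\left(1900 \right)} = \frac{1}{-95 + 4494754} - 56 = \frac{1}{4494659} - 56 = - \frac{251700903}{4494659}$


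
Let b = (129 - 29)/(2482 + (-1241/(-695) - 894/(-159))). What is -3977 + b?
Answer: -364676689381/91697353 ≈ -3977.0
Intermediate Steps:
b = 3683500/91697353 (b = 100/(2482 + (-1241*(-1/695) - 894*(-1/159))) = 100/(2482 + (1241/695 + 298/53)) = 100/(2482 + 272883/36835) = 100/(91697353/36835) = 100*(36835/91697353) = 3683500/91697353 ≈ 0.040170)
-3977 + b = -3977 + 3683500/91697353 = -364676689381/91697353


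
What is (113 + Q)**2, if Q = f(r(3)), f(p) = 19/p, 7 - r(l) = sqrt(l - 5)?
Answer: 2*(91530*sqrt(2) + 315281*I)/(14*sqrt(2) + 47*I) ≈ 13365.0 + 121.82*I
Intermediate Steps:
r(l) = 7 - sqrt(-5 + l) (r(l) = 7 - sqrt(l - 5) = 7 - sqrt(-5 + l))
Q = 19/(7 - I*sqrt(2)) (Q = 19/(7 - sqrt(-5 + 3)) = 19/(7 - sqrt(-2)) = 19/(7 - I*sqrt(2)) ≈ 2.6078 + 0.52686*I)
(113 + Q)**2 = (113 + (133/51 + 19*I*sqrt(2)/51))**2 = (5896/51 + 19*I*sqrt(2)/51)**2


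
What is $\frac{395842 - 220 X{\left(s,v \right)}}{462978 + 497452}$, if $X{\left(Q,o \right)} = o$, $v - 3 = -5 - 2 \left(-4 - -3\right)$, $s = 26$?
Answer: $\frac{197921}{480215} \approx 0.41215$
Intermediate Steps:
$v = 0$ ($v = 3 - \left(5 + 2 \left(-4 - -3\right)\right) = 3 - \left(5 + 2 \left(-4 + 3\right)\right) = 3 - 3 = 0$)
$\frac{395842 - 220 X{\left(s,v \right)}}{462978 + 497452} = \frac{395842 - 0}{462978 + 497452} = \frac{395842 + 0}{960430} = 395842 \cdot \frac{1}{960430} = \frac{197921}{480215}$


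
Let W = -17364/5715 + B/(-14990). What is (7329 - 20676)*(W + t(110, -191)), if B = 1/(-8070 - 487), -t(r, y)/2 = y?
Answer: -82395945762575577/16290217610 ≈ -5.0580e+6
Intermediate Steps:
t(r, y) = -2*y
B = -1/8557 (B = 1/(-8557) = -1/8557 ≈ -0.00011686)
W = -148484691787/48870652830 (W = -17364/5715 - 1/8557/(-14990) = -17364*1/5715 - 1/8557*(-1/14990) = -5788/1905 + 1/128269430 = -148484691787/48870652830 ≈ -3.0383)
(7329 - 20676)*(W + t(110, -191)) = (7329 - 20676)*(-148484691787/48870652830 - 2*(-191)) = -13347*(-148484691787/48870652830 + 382) = -13347*18520104689273/48870652830 = -82395945762575577/16290217610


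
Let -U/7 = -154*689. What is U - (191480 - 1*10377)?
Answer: 561639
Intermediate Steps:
U = 742742 (U = -(-1078)*689 = -7*(-106106) = 742742)
U - (191480 - 1*10377) = 742742 - (191480 - 1*10377) = 742742 - (191480 - 10377) = 742742 - 1*181103 = 742742 - 181103 = 561639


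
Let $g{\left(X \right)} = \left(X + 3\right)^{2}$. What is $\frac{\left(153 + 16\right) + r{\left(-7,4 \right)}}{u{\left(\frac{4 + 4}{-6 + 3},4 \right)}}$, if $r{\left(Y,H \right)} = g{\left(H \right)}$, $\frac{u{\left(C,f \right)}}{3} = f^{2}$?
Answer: $\frac{109}{24} \approx 4.5417$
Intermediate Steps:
$g{\left(X \right)} = \left(3 + X\right)^{2}$
$u{\left(C,f \right)} = 3 f^{2}$
$r{\left(Y,H \right)} = \left(3 + H\right)^{2}$
$\frac{\left(153 + 16\right) + r{\left(-7,4 \right)}}{u{\left(\frac{4 + 4}{-6 + 3},4 \right)}} = \frac{\left(153 + 16\right) + \left(3 + 4\right)^{2}}{3 \cdot 4^{2}} = \frac{169 + 7^{2}}{3 \cdot 16} = \frac{169 + 49}{48} = 218 \cdot \frac{1}{48} = \frac{109}{24}$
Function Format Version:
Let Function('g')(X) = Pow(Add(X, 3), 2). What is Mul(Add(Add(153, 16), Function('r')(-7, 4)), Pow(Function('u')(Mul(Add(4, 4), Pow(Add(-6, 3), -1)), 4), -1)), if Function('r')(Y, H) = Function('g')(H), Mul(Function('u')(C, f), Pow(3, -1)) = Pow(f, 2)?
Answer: Rational(109, 24) ≈ 4.5417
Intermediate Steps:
Function('g')(X) = Pow(Add(3, X), 2)
Function('u')(C, f) = Mul(3, Pow(f, 2))
Function('r')(Y, H) = Pow(Add(3, H), 2)
Mul(Add(Add(153, 16), Function('r')(-7, 4)), Pow(Function('u')(Mul(Add(4, 4), Pow(Add(-6, 3), -1)), 4), -1)) = Mul(Add(Add(153, 16), Pow(Add(3, 4), 2)), Pow(Mul(3, Pow(4, 2)), -1)) = Mul(Add(169, Pow(7, 2)), Pow(Mul(3, 16), -1)) = Mul(Add(169, 49), Pow(48, -1)) = Mul(218, Rational(1, 48)) = Rational(109, 24)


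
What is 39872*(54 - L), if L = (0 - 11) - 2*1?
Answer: 2671424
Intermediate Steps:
L = -13 (L = -11 - 2 = -13)
39872*(54 - L) = 39872*(54 - 1*(-13)) = 39872*(54 + 13) = 39872*67 = 2671424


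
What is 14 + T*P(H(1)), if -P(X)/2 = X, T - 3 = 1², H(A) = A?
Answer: 6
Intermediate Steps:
T = 4 (T = 3 + 1² = 3 + 1 = 4)
P(X) = -2*X
14 + T*P(H(1)) = 14 + 4*(-2*1) = 14 + 4*(-2) = 14 - 8 = 6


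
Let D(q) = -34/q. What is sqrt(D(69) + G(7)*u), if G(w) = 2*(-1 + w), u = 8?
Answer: sqrt(454710)/69 ≈ 9.7728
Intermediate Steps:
G(w) = -2 + 2*w
sqrt(D(69) + G(7)*u) = sqrt(-34/69 + (-2 + 2*7)*8) = sqrt(-34*1/69 + (-2 + 14)*8) = sqrt(-34/69 + 12*8) = sqrt(-34/69 + 96) = sqrt(6590/69) = sqrt(454710)/69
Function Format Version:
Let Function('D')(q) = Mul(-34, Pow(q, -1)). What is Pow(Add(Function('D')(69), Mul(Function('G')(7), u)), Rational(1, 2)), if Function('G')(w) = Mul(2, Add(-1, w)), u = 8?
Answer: Mul(Rational(1, 69), Pow(454710, Rational(1, 2))) ≈ 9.7728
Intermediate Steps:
Function('G')(w) = Add(-2, Mul(2, w))
Pow(Add(Function('D')(69), Mul(Function('G')(7), u)), Rational(1, 2)) = Pow(Add(Mul(-34, Pow(69, -1)), Mul(Add(-2, Mul(2, 7)), 8)), Rational(1, 2)) = Pow(Add(Mul(-34, Rational(1, 69)), Mul(Add(-2, 14), 8)), Rational(1, 2)) = Pow(Add(Rational(-34, 69), Mul(12, 8)), Rational(1, 2)) = Pow(Add(Rational(-34, 69), 96), Rational(1, 2)) = Pow(Rational(6590, 69), Rational(1, 2)) = Mul(Rational(1, 69), Pow(454710, Rational(1, 2)))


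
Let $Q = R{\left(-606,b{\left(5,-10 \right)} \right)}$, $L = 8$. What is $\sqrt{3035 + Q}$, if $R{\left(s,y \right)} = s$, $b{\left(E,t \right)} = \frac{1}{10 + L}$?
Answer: $\sqrt{2429} \approx 49.285$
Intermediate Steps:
$b{\left(E,t \right)} = \frac{1}{18}$ ($b{\left(E,t \right)} = \frac{1}{10 + 8} = \frac{1}{18}$)
$Q = -606$
$\sqrt{3035 + Q} = \sqrt{3035 - 606} = \sqrt{2429}$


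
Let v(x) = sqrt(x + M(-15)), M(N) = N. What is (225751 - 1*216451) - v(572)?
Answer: 9300 - sqrt(557) ≈ 9276.4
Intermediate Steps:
v(x) = sqrt(-15 + x) (v(x) = sqrt(x - 15) = sqrt(-15 + x))
(225751 - 1*216451) - v(572) = (225751 - 1*216451) - sqrt(-15 + 572) = (225751 - 216451) - sqrt(557) = 9300 - sqrt(557)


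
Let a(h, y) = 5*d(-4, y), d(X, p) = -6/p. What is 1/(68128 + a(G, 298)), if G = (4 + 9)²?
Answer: 149/10151057 ≈ 1.4678e-5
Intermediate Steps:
G = 169 (G = 13² = 169)
a(h, y) = -30/y (a(h, y) = 5*(-6/y) = -30/y)
1/(68128 + a(G, 298)) = 1/(68128 - 30/298) = 1/(68128 - 30*1/298) = 1/(68128 - 15/149) = 1/(10151057/149) = 149/10151057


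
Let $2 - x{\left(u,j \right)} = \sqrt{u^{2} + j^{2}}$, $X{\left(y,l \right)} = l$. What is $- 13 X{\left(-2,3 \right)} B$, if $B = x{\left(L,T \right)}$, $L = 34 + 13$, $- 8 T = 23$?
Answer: $-78 + \frac{39 \sqrt{141905}}{8} \approx 1758.4$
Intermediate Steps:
$T = - \frac{23}{8}$ ($T = \left(- \frac{1}{8}\right) 23 = - \frac{23}{8} \approx -2.875$)
$L = 47$
$x{\left(u,j \right)} = 2 - \sqrt{j^{2} + u^{2}}$ ($x{\left(u,j \right)} = 2 - \sqrt{u^{2} + j^{2}} = 2 - \sqrt{j^{2} + u^{2}}$)
$B = 2 - \frac{\sqrt{141905}}{8}$ ($B = 2 - \sqrt{\left(- \frac{23}{8}\right)^{2} + 47^{2}} = 2 - \sqrt{\frac{529}{64} + 2209} = 2 - \sqrt{\frac{141905}{64}} = 2 - \frac{\sqrt{141905}}{8} \approx -45.088$)
$- 13 X{\left(-2,3 \right)} B = \left(-13\right) 3 \left(2 - \frac{\sqrt{141905}}{8}\right) = - 39 \left(2 - \frac{\sqrt{141905}}{8}\right) = -78 + \frac{39 \sqrt{141905}}{8}$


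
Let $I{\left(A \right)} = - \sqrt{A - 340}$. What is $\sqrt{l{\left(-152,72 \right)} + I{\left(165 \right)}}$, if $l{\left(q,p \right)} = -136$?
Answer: $\sqrt{-136 - 5 i \sqrt{7}} \approx 0.56651 - 11.676 i$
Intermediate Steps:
$I{\left(A \right)} = - \sqrt{-340 + A}$
$\sqrt{l{\left(-152,72 \right)} + I{\left(165 \right)}} = \sqrt{-136 - \sqrt{-340 + 165}} = \sqrt{-136 - \sqrt{-175}} = \sqrt{-136 - 5 i \sqrt{7}}$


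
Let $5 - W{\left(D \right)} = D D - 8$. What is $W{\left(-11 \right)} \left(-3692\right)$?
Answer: $398736$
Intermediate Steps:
$W{\left(D \right)} = 13 - D^{2}$ ($W{\left(D \right)} = 5 - \left(D D - 8\right) = 5 - \left(D^{2} - 8\right) = 5 - \left(-8 + D^{2}\right) = 13 - D^{2}$)
$W{\left(-11 \right)} \left(-3692\right) = \left(13 - \left(-11\right)^{2}\right) \left(-3692\right) = \left(13 - 121\right) \left(-3692\right) = \left(-108\right) \left(-3692\right) = 398736$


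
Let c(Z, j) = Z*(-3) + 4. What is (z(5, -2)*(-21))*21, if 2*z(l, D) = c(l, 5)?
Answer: 4851/2 ≈ 2425.5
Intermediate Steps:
c(Z, j) = 4 - 3*Z (c(Z, j) = -3*Z + 4 = 4 - 3*Z)
z(l, D) = 2 - 3*l/2 (z(l, D) = (4 - 3*l)/2 = 2 - 3*l/2)
(z(5, -2)*(-21))*21 = ((2 - 3/2*5)*(-21))*21 = ((2 - 15/2)*(-21))*21 = -11/2*(-21)*21 = (231/2)*21 = 4851/2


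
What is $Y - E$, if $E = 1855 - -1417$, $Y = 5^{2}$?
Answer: $-3247$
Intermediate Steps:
$Y = 25$
$E = 3272$ ($E = 1855 + 1417 = 3272$)
$Y - E = 25 - 3272 = -3247$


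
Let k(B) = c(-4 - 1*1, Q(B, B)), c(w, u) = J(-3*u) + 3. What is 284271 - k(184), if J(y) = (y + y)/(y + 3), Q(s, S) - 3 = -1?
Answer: 284264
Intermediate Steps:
Q(s, S) = 2 (Q(s, S) = 3 - 1 = 2)
J(y) = 2*y/(3 + y) (J(y) = (2*y)/(3 + y) = 2*y/(3 + y))
c(w, u) = 3 - 6*u/(3 - 3*u) (c(w, u) = 2*(-3*u)/(3 - 3*u) + 3 = -6*u/(3 - 3*u) + 3 = 3 - 6*u/(3 - 3*u))
k(B) = 7 (k(B) = (-3 + 5*2)/(-1 + 2) = (-3 + 10)/1 = 1*7 = 7)
284271 - k(184) = 284271 - 1*7 = 284271 - 7 = 284264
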